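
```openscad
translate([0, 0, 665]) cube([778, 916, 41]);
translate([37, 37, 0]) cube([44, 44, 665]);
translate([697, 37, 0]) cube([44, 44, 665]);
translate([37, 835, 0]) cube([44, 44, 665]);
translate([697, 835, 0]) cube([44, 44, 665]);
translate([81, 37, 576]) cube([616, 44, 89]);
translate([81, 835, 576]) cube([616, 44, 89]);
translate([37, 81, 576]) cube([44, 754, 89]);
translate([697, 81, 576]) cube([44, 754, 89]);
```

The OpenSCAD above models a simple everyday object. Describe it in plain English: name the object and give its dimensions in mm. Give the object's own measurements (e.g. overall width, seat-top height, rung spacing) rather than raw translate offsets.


A table: top 778 mm (x) × 916 mm (y), 41 mm thick, upper face at z = 706 mm, on four 44×44 mm square legs, each inset 37 mm from the nearest pair of top edges from z = 0 to the bottom of the top. Four apron rails, 44 mm thick and 89 mm tall, run between adjacent legs with their top edges flush with the underside of the top and their outer faces flush with the legs' outer faces.


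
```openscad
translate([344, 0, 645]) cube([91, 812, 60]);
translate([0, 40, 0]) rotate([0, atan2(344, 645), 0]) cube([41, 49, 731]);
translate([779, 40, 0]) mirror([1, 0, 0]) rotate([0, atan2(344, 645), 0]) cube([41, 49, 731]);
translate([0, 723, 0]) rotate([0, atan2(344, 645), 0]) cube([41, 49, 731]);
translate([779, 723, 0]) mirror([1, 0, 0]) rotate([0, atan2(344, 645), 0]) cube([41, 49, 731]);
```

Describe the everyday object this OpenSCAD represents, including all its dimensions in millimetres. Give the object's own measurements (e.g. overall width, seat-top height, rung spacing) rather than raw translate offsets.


A sawhorse. A 91×812×60 mm beam (x, y, z) sits on two A-frame leg pairs. Each pair is two raked legs of 41×49 mm section (49 mm along y) splaying symmetrically in x. Each leg rises 645 mm vertically over 344 mm of horizontal reach and is 731 mm long along its own axis. Every leg's outer bottom edge rests on the floor and its outer top edge meets a bottom edge of the beam — the left legs (tilting toward +x) meet the beam's −x bottom edge, the right legs (their mirror images, tilting toward −x) meet its +x bottom edge — so the leg tops tuck under the beam, the beam's underside is 645 mm above the floor, and the feet are 779 mm apart outside-to-outside with the beam centred between them. The two leg pairs are set in 40 mm from either end of the beam.


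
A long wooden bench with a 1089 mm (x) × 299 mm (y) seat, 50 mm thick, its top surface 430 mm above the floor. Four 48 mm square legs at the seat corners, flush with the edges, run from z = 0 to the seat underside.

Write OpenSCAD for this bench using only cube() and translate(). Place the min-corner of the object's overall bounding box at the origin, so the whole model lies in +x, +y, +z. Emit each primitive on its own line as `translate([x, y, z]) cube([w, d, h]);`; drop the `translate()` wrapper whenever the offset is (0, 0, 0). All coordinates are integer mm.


translate([0, 0, 380]) cube([1089, 299, 50]);
cube([48, 48, 380]);
translate([0, 251, 0]) cube([48, 48, 380]);
translate([1041, 0, 0]) cube([48, 48, 380]);
translate([1041, 251, 0]) cube([48, 48, 380]);


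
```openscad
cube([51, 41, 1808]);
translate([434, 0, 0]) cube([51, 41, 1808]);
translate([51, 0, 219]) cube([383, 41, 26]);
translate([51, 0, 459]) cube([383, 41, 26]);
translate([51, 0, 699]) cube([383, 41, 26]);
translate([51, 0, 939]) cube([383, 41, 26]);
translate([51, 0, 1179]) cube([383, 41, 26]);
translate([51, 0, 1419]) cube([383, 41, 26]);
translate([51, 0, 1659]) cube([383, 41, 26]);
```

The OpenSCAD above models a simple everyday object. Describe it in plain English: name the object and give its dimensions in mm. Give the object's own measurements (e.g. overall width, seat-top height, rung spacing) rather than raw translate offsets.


A straight ladder. Two 51×41 mm vertical rails, 1808 mm tall, stand 485 mm apart (outside-to-outside) with their front faces coplanar on the −y side. 7 rungs, each 41 mm deep and 26 mm tall, span between the inner faces of the rails, front faces flush with the rails. The lowest rung's underside is at z = 219 mm and rungs are spaced 240 mm apart (underside to underside).


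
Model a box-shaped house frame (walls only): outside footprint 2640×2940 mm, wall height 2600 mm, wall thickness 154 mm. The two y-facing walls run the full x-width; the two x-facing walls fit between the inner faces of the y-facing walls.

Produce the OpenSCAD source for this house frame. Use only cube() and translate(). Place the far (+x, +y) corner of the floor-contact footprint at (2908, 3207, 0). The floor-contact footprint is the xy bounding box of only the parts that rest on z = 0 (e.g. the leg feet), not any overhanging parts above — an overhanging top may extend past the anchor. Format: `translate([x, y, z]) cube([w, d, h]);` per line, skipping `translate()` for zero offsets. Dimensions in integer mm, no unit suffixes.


translate([268, 267, 0]) cube([2640, 154, 2600]);
translate([268, 3053, 0]) cube([2640, 154, 2600]);
translate([268, 421, 0]) cube([154, 2632, 2600]);
translate([2754, 421, 0]) cube([154, 2632, 2600]);


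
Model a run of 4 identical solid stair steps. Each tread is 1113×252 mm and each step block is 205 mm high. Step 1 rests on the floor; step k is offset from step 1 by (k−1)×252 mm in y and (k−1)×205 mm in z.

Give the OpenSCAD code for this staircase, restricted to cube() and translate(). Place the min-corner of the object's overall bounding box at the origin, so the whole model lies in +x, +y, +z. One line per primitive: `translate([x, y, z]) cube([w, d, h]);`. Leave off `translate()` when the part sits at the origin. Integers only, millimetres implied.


cube([1113, 252, 205]);
translate([0, 252, 205]) cube([1113, 252, 205]);
translate([0, 504, 410]) cube([1113, 252, 205]);
translate([0, 756, 615]) cube([1113, 252, 205]);


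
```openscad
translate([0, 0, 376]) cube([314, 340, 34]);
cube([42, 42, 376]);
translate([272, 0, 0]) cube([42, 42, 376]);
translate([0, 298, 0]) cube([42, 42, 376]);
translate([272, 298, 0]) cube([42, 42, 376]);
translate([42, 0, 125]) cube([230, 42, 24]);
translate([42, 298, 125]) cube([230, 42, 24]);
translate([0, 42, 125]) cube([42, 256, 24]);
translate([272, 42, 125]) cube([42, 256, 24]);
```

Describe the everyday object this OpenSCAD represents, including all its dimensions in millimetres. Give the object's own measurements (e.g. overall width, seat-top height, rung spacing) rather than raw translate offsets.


A four-legged stool. The seat is a 314×340×34 mm slab whose top surface is at z = 410 mm; four square legs, each 42×42 mm in cross-section, run from the floor (z = 0) to the underside of the seat, each flush with a corner of the seat. Four stretchers, 42 mm wide and 24 mm tall, connect adjacent legs with their undersides at z = 125 mm, each running between the inner faces of the legs it joins and aligned with the legs' outer faces on the other axis.


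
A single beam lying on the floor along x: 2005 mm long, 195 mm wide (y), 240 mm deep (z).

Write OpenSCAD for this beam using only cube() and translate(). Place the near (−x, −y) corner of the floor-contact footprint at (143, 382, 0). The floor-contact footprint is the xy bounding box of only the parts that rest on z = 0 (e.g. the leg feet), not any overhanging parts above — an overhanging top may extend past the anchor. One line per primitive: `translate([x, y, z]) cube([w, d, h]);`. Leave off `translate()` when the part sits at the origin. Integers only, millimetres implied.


translate([143, 382, 0]) cube([2005, 195, 240]);


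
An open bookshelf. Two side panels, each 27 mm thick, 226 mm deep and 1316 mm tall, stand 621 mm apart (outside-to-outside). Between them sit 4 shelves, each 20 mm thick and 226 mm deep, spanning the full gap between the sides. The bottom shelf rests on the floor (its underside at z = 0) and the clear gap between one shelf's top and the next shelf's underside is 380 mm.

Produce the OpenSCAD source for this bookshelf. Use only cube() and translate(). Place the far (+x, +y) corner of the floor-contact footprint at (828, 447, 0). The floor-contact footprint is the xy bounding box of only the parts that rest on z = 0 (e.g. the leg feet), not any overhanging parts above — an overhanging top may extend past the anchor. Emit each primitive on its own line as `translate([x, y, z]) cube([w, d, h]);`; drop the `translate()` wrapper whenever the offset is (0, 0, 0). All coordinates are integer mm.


translate([207, 221, 0]) cube([27, 226, 1316]);
translate([801, 221, 0]) cube([27, 226, 1316]);
translate([234, 221, 0]) cube([567, 226, 20]);
translate([234, 221, 400]) cube([567, 226, 20]);
translate([234, 221, 800]) cube([567, 226, 20]);
translate([234, 221, 1200]) cube([567, 226, 20]);


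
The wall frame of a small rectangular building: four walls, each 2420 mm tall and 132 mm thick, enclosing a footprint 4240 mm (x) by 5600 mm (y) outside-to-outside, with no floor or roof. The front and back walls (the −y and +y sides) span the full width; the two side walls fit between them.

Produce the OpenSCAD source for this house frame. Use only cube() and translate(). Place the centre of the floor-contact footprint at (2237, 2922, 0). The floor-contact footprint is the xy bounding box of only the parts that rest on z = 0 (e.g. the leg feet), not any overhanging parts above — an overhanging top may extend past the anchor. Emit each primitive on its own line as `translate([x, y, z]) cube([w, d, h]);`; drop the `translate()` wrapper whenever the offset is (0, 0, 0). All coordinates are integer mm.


translate([117, 122, 0]) cube([4240, 132, 2420]);
translate([117, 5590, 0]) cube([4240, 132, 2420]);
translate([117, 254, 0]) cube([132, 5336, 2420]);
translate([4225, 254, 0]) cube([132, 5336, 2420]);


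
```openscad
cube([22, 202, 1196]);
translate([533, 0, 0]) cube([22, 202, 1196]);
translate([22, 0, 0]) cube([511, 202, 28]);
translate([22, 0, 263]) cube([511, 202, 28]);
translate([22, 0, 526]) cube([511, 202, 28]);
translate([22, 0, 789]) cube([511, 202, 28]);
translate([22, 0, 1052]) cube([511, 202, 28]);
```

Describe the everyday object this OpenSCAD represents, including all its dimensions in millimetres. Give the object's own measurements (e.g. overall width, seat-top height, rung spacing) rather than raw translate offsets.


An open bookshelf. Two side panels, each 22 mm thick, 202 mm deep and 1196 mm tall, stand 555 mm apart (outside-to-outside). Between them sit 5 shelves, each 28 mm thick and 202 mm deep, spanning the full gap between the sides. The bottom shelf rests on the floor (its underside at z = 0) and the clear gap between one shelf's top and the next shelf's underside is 235 mm.


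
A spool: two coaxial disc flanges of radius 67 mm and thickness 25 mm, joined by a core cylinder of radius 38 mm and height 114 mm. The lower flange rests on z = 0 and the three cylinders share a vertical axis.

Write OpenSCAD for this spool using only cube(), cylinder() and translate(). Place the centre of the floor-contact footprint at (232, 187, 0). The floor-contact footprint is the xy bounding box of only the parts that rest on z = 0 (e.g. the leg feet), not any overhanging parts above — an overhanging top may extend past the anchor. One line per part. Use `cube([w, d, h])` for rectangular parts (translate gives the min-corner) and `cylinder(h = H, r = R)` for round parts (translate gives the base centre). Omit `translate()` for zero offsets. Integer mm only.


translate([232, 187, 0]) cylinder(h = 25, r = 67);
translate([232, 187, 25]) cylinder(h = 114, r = 38);
translate([232, 187, 139]) cylinder(h = 25, r = 67);


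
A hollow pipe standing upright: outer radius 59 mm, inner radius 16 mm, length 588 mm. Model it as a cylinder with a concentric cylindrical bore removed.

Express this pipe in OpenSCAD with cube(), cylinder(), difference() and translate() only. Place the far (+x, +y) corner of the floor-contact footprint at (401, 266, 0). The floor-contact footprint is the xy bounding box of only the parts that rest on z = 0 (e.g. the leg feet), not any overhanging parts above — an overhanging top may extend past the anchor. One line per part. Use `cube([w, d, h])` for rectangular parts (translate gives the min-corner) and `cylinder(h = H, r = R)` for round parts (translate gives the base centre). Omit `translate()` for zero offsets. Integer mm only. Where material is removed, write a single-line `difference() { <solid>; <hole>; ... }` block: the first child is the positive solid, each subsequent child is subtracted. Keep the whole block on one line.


difference() { translate([342, 207, 0]) cylinder(h = 588, r = 59); translate([342, 207, 0]) cylinder(h = 588, r = 16); }


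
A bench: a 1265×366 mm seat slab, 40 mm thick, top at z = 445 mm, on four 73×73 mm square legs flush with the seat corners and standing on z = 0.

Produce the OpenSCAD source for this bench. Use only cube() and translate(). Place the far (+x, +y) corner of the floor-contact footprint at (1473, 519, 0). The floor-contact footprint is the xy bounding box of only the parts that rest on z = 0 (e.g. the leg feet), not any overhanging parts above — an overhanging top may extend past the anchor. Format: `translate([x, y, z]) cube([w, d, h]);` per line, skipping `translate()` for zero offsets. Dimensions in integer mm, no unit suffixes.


// leg_h = 445 − 40 = 405
translate([208, 153, 405]) cube([1265, 366, 40]);
translate([208, 153, 0]) cube([73, 73, 405]);
translate([208, 446, 0]) cube([73, 73, 405]);
translate([1400, 153, 0]) cube([73, 73, 405]);
translate([1400, 446, 0]) cube([73, 73, 405]);


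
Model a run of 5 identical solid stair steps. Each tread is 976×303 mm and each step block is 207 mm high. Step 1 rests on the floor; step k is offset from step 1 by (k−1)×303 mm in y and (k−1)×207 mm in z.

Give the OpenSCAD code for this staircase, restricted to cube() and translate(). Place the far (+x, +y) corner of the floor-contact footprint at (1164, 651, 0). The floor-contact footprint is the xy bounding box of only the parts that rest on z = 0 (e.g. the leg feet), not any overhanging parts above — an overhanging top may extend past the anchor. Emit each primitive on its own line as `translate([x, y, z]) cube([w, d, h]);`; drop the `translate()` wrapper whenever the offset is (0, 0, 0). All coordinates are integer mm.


translate([188, 348, 0]) cube([976, 303, 207]);
translate([188, 651, 207]) cube([976, 303, 207]);
translate([188, 954, 414]) cube([976, 303, 207]);
translate([188, 1257, 621]) cube([976, 303, 207]);
translate([188, 1560, 828]) cube([976, 303, 207]);


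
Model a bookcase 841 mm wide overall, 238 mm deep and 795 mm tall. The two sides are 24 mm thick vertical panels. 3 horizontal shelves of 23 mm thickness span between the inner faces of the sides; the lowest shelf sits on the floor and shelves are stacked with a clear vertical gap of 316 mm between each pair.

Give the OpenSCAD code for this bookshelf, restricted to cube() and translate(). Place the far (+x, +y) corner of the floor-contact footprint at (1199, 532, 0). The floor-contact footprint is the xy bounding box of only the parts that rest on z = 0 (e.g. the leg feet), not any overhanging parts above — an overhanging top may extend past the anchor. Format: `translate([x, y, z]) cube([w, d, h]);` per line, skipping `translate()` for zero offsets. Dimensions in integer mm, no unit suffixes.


translate([358, 294, 0]) cube([24, 238, 795]);
translate([1175, 294, 0]) cube([24, 238, 795]);
translate([382, 294, 0]) cube([793, 238, 23]);
translate([382, 294, 339]) cube([793, 238, 23]);
translate([382, 294, 678]) cube([793, 238, 23]);


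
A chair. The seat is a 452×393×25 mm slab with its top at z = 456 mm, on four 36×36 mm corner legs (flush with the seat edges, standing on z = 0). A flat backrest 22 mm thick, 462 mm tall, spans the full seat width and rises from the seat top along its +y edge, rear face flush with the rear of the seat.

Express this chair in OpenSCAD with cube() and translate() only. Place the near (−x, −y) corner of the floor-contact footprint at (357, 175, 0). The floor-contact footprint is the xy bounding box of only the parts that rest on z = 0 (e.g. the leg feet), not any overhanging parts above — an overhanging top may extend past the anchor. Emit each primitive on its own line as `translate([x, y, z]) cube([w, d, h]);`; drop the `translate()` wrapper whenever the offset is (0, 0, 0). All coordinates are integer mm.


// leg_h = 456 - 25 = 431
translate([357, 175, 431]) cube([452, 393, 25]);
translate([357, 175, 0]) cube([36, 36, 431]);
translate([773, 175, 0]) cube([36, 36, 431]);
translate([357, 532, 0]) cube([36, 36, 431]);
translate([773, 532, 0]) cube([36, 36, 431]);
translate([357, 546, 456]) cube([452, 22, 462]);


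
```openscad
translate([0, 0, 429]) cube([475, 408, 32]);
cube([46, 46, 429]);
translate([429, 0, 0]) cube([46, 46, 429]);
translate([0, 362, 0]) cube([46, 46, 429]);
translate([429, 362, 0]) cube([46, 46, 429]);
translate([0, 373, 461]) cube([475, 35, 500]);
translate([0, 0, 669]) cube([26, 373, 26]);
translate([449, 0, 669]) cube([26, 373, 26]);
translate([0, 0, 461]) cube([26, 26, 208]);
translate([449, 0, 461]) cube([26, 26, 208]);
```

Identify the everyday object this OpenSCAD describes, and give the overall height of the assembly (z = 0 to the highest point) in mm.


A chair. The overall height is 961 mm.

A slab on four corner posts with a tall panel at the back — a chair. The seat slab sits at z = 429 with thickness 32, and the 500 mm backrest starts at the seat top, so the overall height is 429 + 32 + 500 = 961 mm.


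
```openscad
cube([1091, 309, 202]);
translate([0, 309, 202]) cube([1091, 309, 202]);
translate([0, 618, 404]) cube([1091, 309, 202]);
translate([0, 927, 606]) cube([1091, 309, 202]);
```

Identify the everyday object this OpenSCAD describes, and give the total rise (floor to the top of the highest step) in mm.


A staircase. The total rise is 808 mm.

4 identical blocks, each offset up and back from the previous — a staircase. Each step is 202 mm tall and there are 4 of them, so the total rise is 4 × 202 = 808 mm.


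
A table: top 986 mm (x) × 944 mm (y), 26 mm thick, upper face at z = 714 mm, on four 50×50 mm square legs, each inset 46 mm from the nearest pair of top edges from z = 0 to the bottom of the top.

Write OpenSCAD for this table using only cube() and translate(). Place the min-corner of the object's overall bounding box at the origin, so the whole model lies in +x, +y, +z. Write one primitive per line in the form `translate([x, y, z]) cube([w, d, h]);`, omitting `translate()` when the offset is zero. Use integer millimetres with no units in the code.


translate([0, 0, 688]) cube([986, 944, 26]);
translate([46, 46, 0]) cube([50, 50, 688]);
translate([890, 46, 0]) cube([50, 50, 688]);
translate([46, 848, 0]) cube([50, 50, 688]);
translate([890, 848, 0]) cube([50, 50, 688]);


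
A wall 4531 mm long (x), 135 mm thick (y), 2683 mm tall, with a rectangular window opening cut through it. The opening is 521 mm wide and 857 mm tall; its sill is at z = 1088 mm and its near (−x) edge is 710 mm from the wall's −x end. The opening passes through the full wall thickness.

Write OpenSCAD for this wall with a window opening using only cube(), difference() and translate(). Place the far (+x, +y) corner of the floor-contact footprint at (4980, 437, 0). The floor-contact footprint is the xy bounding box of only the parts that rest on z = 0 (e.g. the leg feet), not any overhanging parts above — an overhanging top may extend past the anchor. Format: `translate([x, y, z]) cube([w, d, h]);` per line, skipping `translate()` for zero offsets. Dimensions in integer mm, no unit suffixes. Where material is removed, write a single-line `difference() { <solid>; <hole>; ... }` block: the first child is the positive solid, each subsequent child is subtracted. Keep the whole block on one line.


difference() { translate([449, 302, 0]) cube([4531, 135, 2683]); translate([1159, 302, 1088]) cube([521, 135, 857]); }


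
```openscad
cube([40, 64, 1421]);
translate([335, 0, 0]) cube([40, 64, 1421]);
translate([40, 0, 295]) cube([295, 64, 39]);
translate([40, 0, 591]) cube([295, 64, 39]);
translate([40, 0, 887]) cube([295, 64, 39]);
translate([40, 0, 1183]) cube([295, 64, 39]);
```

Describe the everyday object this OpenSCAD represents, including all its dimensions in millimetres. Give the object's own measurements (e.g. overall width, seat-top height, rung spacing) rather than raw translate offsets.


A straight ladder. Two 40×64 mm vertical rails, 1421 mm tall, stand 375 mm apart (outside-to-outside) with their front faces coplanar on the −y side. 4 rungs, each 64 mm deep and 39 mm tall, span between the inner faces of the rails, front faces flush with the rails. The lowest rung's underside is at z = 295 mm and rungs are spaced 296 mm apart (underside to underside).


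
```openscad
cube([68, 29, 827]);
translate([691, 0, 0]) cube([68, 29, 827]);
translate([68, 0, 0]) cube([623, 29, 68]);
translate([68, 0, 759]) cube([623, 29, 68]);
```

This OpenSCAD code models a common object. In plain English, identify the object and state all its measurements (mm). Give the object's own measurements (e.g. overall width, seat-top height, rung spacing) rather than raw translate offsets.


A rectangular picture frame lying in the x–z plane (depth along y). The opening is 623 mm wide (x) by 691 mm tall (z), surrounded by a border 68 mm wide on all four sides. The frame is 29 mm deep and is made of two full-height vertical stiles with two horizontal rails fitted between them.


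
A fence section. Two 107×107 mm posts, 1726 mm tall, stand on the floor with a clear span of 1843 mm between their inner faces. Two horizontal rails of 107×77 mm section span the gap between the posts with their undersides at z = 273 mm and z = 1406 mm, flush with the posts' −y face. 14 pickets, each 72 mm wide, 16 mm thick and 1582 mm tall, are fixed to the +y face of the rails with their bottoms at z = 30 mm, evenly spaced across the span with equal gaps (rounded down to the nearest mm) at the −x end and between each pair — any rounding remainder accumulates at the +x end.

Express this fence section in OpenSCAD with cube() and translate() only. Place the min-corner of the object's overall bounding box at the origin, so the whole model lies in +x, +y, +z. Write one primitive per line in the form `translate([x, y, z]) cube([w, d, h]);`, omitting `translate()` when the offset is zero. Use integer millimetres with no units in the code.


cube([107, 107, 1726]);
translate([1950, 0, 0]) cube([107, 107, 1726]);
translate([107, 0, 273]) cube([1843, 107, 77]);
translate([107, 0, 1406]) cube([1843, 107, 77]);
translate([162, 107, 30]) cube([72, 16, 1582]);
translate([289, 107, 30]) cube([72, 16, 1582]);
translate([416, 107, 30]) cube([72, 16, 1582]);
translate([543, 107, 30]) cube([72, 16, 1582]);
translate([670, 107, 30]) cube([72, 16, 1582]);
translate([797, 107, 30]) cube([72, 16, 1582]);
translate([924, 107, 30]) cube([72, 16, 1582]);
translate([1051, 107, 30]) cube([72, 16, 1582]);
translate([1178, 107, 30]) cube([72, 16, 1582]);
translate([1305, 107, 30]) cube([72, 16, 1582]);
translate([1432, 107, 30]) cube([72, 16, 1582]);
translate([1559, 107, 30]) cube([72, 16, 1582]);
translate([1686, 107, 30]) cube([72, 16, 1582]);
translate([1813, 107, 30]) cube([72, 16, 1582]);


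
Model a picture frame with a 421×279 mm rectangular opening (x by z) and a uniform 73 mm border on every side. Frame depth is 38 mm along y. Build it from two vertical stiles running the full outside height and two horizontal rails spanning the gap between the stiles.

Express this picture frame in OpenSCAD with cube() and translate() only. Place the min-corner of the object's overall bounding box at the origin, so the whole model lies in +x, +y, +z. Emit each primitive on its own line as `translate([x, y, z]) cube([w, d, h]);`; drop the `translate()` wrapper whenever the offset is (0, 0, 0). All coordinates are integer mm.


cube([73, 38, 425]);
translate([494, 0, 0]) cube([73, 38, 425]);
translate([73, 0, 0]) cube([421, 38, 73]);
translate([73, 0, 352]) cube([421, 38, 73]);


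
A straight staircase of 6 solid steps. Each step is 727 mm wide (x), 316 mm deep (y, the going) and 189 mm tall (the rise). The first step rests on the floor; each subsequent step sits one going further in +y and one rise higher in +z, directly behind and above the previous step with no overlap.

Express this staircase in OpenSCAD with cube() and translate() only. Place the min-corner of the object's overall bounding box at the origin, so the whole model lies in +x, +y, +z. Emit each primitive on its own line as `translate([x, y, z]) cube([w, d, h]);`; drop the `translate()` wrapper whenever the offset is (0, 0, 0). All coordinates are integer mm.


cube([727, 316, 189]);
translate([0, 316, 189]) cube([727, 316, 189]);
translate([0, 632, 378]) cube([727, 316, 189]);
translate([0, 948, 567]) cube([727, 316, 189]);
translate([0, 1264, 756]) cube([727, 316, 189]);
translate([0, 1580, 945]) cube([727, 316, 189]);


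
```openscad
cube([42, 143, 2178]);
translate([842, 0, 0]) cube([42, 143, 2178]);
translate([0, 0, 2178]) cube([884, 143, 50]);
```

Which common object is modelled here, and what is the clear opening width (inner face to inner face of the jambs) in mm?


A door frame. The clear opening width is 800 mm.

Two 2178 mm tall posts with a header on top — a door frame. The left jamb is 42 mm wide at x = 0; the right jamb starts at x = 842. The clear opening is 842 − 42 = 800 mm.


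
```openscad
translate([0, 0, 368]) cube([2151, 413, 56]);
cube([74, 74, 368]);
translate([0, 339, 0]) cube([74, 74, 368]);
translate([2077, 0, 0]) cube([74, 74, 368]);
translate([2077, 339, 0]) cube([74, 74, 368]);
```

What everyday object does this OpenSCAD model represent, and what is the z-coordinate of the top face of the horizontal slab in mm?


A bench. The seat-top height is 424 mm.

A long slab on four corner posts — a bench. The slab sits at z = 368 with thickness 56, so the top is 368 + 56 = 424 mm.


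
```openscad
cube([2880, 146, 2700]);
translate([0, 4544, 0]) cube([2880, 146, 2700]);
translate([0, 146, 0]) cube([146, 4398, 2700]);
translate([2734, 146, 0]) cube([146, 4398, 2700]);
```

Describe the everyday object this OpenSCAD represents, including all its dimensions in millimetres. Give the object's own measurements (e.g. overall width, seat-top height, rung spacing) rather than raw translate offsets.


The wall frame of a small rectangular building: four walls, each 2700 mm tall and 146 mm thick, enclosing a footprint 2880 mm (x) by 4690 mm (y) outside-to-outside, with no floor or roof. The front and back walls (the −y and +y sides) span the full width; the two side walls fit between them.


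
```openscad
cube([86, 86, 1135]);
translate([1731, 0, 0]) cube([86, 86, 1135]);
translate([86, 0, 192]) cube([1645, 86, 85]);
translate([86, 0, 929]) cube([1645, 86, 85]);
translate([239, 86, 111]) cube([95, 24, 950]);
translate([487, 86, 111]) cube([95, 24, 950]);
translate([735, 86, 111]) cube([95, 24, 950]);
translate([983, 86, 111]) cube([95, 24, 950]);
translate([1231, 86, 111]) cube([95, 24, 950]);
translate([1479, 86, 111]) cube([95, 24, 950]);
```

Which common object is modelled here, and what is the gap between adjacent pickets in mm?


A fence section. The picket gap is 153 mm.

Two posts, two rails, 6 pickets — a fence section. Span 1645 mm holds 6 pickets of 95 mm with 7 equal gaps: ⌊(1645 − 6·95) / 7⌋ = 153 mm.


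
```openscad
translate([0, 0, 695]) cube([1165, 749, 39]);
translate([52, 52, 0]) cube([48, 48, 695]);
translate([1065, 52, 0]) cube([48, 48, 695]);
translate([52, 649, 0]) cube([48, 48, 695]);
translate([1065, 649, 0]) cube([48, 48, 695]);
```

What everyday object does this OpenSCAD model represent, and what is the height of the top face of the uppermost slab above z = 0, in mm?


A table. The table height is 734 mm.

A 1165×749×39 slab sits at z = 695 on four 48 mm square posts — a table. The top surface is at 695 + 39 = 734 mm.


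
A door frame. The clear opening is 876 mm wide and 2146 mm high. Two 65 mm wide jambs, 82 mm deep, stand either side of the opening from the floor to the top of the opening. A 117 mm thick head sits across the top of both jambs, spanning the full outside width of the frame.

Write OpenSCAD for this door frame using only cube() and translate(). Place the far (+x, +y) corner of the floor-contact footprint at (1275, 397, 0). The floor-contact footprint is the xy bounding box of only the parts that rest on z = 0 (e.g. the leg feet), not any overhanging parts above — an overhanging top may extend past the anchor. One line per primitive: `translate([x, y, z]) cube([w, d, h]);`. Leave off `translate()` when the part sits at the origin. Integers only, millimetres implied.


translate([269, 315, 0]) cube([65, 82, 2146]);
translate([1210, 315, 0]) cube([65, 82, 2146]);
translate([269, 315, 2146]) cube([1006, 82, 117]);


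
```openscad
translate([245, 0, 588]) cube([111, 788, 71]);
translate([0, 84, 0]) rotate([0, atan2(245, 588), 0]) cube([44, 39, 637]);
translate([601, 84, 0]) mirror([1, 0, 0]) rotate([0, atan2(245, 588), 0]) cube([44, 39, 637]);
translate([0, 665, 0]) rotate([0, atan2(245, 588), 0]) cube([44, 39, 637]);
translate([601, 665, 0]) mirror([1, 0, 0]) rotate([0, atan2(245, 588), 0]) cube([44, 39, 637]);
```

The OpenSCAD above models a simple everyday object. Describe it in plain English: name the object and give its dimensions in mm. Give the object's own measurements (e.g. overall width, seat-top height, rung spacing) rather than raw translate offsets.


A sawhorse. A 111×788×71 mm beam (x, y, z) sits on two A-frame leg pairs. Each pair is two raked legs of 44×39 mm section (39 mm along y) splaying symmetrically in x. Each leg rises 588 mm vertically over 245 mm of horizontal reach and is 637 mm long along its own axis. Every leg's outer bottom edge rests on the floor and its outer top edge meets a bottom edge of the beam — the left legs (tilting toward +x) meet the beam's −x bottom edge, the right legs (their mirror images, tilting toward −x) meet its +x bottom edge — so the leg tops tuck under the beam, the beam's underside is 588 mm above the floor, and the feet are 601 mm apart outside-to-outside with the beam centred between them. The two leg pairs are set in 84 mm from either end of the beam.


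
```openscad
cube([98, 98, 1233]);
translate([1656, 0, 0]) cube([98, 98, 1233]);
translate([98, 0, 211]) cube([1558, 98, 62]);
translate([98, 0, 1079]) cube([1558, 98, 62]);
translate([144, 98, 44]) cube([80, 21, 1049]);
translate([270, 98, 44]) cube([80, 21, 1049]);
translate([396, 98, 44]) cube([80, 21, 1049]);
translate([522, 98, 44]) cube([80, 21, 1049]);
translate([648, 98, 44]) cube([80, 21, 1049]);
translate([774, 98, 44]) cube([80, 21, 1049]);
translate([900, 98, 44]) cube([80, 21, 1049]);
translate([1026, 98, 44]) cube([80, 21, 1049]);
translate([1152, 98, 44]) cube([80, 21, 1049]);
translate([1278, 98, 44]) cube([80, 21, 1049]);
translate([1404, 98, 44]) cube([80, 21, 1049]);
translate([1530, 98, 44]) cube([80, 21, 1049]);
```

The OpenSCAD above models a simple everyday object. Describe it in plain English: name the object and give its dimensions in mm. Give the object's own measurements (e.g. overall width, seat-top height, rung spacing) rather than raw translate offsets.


A fence section. Two 98×98 mm posts, 1233 mm tall, stand on the floor with a clear span of 1558 mm between their inner faces. Two horizontal rails of 98×62 mm section span the gap between the posts with their undersides at z = 211 mm and z = 1079 mm, flush with the posts' −y face. 12 pickets, each 80 mm wide, 21 mm thick and 1049 mm tall, are fixed to the +y face of the rails with their bottoms at z = 44 mm, spaced across the span with a 46 mm gap after the −x post and between neighbouring pickets and before the +x post.


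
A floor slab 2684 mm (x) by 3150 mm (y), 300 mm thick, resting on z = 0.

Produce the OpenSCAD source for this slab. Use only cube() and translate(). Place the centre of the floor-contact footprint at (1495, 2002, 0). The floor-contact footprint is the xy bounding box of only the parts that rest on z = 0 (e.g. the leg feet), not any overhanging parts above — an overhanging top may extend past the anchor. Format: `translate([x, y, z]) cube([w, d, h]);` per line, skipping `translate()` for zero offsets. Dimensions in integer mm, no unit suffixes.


translate([153, 427, 0]) cube([2684, 3150, 300]);


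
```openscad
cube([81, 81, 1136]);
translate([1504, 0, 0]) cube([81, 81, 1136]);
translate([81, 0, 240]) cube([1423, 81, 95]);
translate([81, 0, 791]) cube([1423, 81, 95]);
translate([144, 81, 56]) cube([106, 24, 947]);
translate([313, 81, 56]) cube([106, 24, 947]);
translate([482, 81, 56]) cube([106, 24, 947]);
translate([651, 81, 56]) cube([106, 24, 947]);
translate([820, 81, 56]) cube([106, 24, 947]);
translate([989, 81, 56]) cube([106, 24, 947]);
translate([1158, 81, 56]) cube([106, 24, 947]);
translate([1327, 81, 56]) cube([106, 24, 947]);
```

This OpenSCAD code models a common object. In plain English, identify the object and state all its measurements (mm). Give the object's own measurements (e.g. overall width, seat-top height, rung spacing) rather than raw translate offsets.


A fence section. Two 81×81 mm posts, 1136 mm tall, stand on the floor with a clear span of 1423 mm between their inner faces. Two horizontal rails of 81×95 mm section span the gap between the posts with their undersides at z = 240 mm and z = 791 mm, flush with the posts' −y face. 8 pickets, each 106 mm wide, 24 mm thick and 947 mm tall, are fixed to the +y face of the rails with their bottoms at z = 56 mm, spaced across the span with a 63 mm gap after the −x post and between neighbouring pickets, with 71 mm left before the +x post.


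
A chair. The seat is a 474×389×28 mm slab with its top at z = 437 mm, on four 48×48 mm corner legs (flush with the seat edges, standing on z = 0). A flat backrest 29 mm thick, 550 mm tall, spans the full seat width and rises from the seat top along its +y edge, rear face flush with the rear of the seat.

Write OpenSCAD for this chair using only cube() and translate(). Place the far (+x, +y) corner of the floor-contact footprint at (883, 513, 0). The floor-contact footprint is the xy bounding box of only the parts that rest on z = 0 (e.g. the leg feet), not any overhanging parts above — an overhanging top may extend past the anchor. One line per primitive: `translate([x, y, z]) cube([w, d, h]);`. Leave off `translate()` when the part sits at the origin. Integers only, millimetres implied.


translate([409, 124, 409]) cube([474, 389, 28]);
translate([409, 124, 0]) cube([48, 48, 409]);
translate([835, 124, 0]) cube([48, 48, 409]);
translate([409, 465, 0]) cube([48, 48, 409]);
translate([835, 465, 0]) cube([48, 48, 409]);
translate([409, 484, 437]) cube([474, 29, 550]);


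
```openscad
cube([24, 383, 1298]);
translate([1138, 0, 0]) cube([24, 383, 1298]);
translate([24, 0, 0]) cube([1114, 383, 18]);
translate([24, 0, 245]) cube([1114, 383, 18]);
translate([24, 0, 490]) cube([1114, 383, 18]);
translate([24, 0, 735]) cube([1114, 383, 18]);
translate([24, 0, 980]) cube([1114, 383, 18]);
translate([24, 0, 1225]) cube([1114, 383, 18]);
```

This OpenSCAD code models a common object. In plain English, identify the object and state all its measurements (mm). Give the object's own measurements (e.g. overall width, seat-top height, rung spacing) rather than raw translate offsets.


An open bookshelf. Two side panels, each 24 mm thick, 383 mm deep and 1298 mm tall, stand 1162 mm apart (outside-to-outside). Between them sit 6 shelves, each 18 mm thick and 383 mm deep, spanning the full gap between the sides. The bottom shelf rests on the floor (its underside at z = 0) and the clear gap between one shelf's top and the next shelf's underside is 227 mm.


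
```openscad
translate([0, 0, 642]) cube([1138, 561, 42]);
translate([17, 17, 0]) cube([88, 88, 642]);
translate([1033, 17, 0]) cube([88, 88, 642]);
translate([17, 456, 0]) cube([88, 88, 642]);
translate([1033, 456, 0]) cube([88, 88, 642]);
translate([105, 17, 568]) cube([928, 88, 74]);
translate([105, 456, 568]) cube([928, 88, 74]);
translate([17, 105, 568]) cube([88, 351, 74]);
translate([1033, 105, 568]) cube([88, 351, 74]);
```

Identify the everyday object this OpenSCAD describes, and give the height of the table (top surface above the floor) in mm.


A table. The table height is 684 mm.

A 1138×561×42 slab sits at z = 642 on four 88 mm square posts — a table. The top surface is at 642 + 42 = 684 mm.


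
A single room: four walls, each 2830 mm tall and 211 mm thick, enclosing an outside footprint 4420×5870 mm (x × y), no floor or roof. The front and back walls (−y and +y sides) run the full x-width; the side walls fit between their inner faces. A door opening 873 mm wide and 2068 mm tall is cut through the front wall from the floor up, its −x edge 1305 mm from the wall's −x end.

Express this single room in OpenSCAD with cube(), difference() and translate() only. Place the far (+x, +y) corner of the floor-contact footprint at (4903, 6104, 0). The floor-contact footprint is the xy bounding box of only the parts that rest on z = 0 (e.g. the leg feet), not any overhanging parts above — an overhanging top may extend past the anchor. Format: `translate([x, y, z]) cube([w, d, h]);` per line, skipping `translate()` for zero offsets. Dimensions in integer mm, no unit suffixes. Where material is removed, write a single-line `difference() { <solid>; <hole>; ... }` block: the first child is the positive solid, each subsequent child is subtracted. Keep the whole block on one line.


difference() { translate([483, 234, 0]) cube([4420, 211, 2830]); translate([1788, 234, 0]) cube([873, 211, 2068]); }
translate([483, 5893, 0]) cube([4420, 211, 2830]);
translate([483, 445, 0]) cube([211, 5448, 2830]);
translate([4692, 445, 0]) cube([211, 5448, 2830]);


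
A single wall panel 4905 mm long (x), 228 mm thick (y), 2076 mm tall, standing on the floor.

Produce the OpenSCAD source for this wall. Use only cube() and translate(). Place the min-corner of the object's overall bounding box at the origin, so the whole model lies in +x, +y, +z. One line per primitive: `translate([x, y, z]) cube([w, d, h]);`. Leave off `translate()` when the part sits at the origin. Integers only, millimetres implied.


cube([4905, 228, 2076]);


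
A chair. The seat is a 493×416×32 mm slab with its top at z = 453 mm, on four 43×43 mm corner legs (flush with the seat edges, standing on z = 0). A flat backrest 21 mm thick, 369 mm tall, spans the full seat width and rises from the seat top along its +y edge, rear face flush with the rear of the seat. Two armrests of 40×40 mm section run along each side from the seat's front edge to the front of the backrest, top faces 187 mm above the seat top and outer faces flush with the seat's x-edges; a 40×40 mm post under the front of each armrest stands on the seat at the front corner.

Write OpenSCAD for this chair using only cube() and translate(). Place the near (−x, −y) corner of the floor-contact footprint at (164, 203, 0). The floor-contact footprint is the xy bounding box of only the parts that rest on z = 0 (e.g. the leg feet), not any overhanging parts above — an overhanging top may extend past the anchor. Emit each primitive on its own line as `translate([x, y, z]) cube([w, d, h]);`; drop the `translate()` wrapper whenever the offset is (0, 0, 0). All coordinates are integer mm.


translate([164, 203, 421]) cube([493, 416, 32]);
translate([164, 203, 0]) cube([43, 43, 421]);
translate([614, 203, 0]) cube([43, 43, 421]);
translate([164, 576, 0]) cube([43, 43, 421]);
translate([614, 576, 0]) cube([43, 43, 421]);
translate([164, 598, 453]) cube([493, 21, 369]);
translate([164, 203, 600]) cube([40, 395, 40]);
translate([617, 203, 600]) cube([40, 395, 40]);
translate([164, 203, 453]) cube([40, 40, 147]);
translate([617, 203, 453]) cube([40, 40, 147]);
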